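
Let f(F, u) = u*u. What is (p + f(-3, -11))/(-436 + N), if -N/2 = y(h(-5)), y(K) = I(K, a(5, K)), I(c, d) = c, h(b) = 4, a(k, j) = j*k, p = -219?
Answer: 49/222 ≈ 0.22072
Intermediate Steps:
f(F, u) = u²
y(K) = K
N = -8 (N = -2*4 = -8)
(p + f(-3, -11))/(-436 + N) = (-219 + (-11)²)/(-436 - 8) = (-219 + 121)/(-444) = -98*(-1/444) = 49/222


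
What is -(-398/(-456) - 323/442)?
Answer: -421/2964 ≈ -0.14204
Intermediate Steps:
-(-398/(-456) - 323/442) = -(-398*(-1/456) - 323*1/442) = -(199/228 - 19/26) = -1*421/2964 = -421/2964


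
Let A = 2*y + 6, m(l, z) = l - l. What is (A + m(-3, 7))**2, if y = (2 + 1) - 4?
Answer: 16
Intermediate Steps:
y = -1 (y = 3 - 4 = -1)
m(l, z) = 0
A = 4 (A = 2*(-1) + 6 = -2 + 6 = 4)
(A + m(-3, 7))**2 = (4 + 0)**2 = 4**2 = 16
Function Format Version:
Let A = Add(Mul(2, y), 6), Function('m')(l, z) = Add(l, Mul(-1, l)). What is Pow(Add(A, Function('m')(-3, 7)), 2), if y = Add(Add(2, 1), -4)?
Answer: 16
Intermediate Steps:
y = -1 (y = Add(3, -4) = -1)
Function('m')(l, z) = 0
A = 4 (A = Add(Mul(2, -1), 6) = Add(-2, 6) = 4)
Pow(Add(A, Function('m')(-3, 7)), 2) = Pow(Add(4, 0), 2) = Pow(4, 2) = 16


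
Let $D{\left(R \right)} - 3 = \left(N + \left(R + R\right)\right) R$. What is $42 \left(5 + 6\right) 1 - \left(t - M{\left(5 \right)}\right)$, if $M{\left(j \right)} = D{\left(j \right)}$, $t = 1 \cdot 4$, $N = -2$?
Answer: $501$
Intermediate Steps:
$t = 4$
$D{\left(R \right)} = 3 + R \left(-2 + 2 R\right)$ ($D{\left(R \right)} = 3 + \left(-2 + \left(R + R\right)\right) R = 3 + \left(-2 + 2 R\right) R = 3 + R \left(-2 + 2 R\right)$)
$M{\left(j \right)} = 3 - 2 j + 2 j^{2}$
$42 \left(5 + 6\right) 1 - \left(t - M{\left(5 \right)}\right) = 42 \left(5 + 6\right) 1 + \left(\left(3 - 10 + 2 \cdot 5^{2}\right) - 4\right) = 42 \cdot 11 \cdot 1 + \left(\left(3 - 10 + 2 \cdot 25\right) - 4\right) = 42 \cdot 11 + \left(\left(3 - 10 + 50\right) - 4\right) = 462 + \left(43 - 4\right) = 462 + 39 = 501$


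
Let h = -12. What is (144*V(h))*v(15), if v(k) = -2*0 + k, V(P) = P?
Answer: -25920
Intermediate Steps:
v(k) = k (v(k) = 0 + k = k)
(144*V(h))*v(15) = (144*(-12))*15 = -1728*15 = -25920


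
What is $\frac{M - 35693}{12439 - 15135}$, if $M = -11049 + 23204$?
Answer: $\frac{11769}{1348} \approx 8.7307$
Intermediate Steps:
$M = 12155$
$\frac{M - 35693}{12439 - 15135} = \frac{12155 - 35693}{12439 - 15135} = - \frac{23538}{-2696} = \left(-23538\right) \left(- \frac{1}{2696}\right) = \frac{11769}{1348}$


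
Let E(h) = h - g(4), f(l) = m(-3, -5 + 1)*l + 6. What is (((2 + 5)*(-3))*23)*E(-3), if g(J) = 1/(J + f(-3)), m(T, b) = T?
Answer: 28014/19 ≈ 1474.4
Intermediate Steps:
f(l) = 6 - 3*l (f(l) = -3*l + 6 = 6 - 3*l)
g(J) = 1/(15 + J) (g(J) = 1/(J + (6 - 3*(-3))) = 1/(J + (6 + 9)) = 1/(J + 15) = 1/(15 + J))
E(h) = -1/19 + h (E(h) = h - 1/(15 + 4) = h - 1/19 = -1/19 + h)
(((2 + 5)*(-3))*23)*E(-3) = (((2 + 5)*(-3))*23)*(-1/19 - 3) = ((7*(-3))*23)*(-58/19) = -21*23*(-58/19) = -483*(-58/19) = 28014/19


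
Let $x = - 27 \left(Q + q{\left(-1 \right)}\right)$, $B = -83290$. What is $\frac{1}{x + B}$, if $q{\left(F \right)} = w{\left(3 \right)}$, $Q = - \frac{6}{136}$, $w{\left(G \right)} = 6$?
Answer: $- \frac{68}{5674655} \approx -1.1983 \cdot 10^{-5}$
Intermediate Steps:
$Q = - \frac{3}{68}$ ($Q = \left(-6\right) \frac{1}{136} = - \frac{3}{68} \approx -0.044118$)
$q{\left(F \right)} = 6$
$x = - \frac{10935}{68}$ ($x = - 27 \left(- \frac{3}{68} + 6\right) = \left(-27\right) \frac{405}{68} = - \frac{10935}{68} \approx -160.81$)
$\frac{1}{x + B} = \frac{1}{- \frac{10935}{68} - 83290} = \frac{1}{- \frac{5674655}{68}} = - \frac{68}{5674655}$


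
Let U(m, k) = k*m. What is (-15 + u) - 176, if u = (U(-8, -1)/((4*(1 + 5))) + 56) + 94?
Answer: -122/3 ≈ -40.667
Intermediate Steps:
u = 451/3 (u = ((-1*(-8))/((4*(1 + 5))) + 56) + 94 = (8/((4*6)) + 56) + 94 = (8/24 + 56) + 94 = (8*(1/24) + 56) + 94 = (⅓ + 56) + 94 = 169/3 + 94 = 451/3 ≈ 150.33)
(-15 + u) - 176 = (-15 + 451/3) - 176 = 406/3 - 176 = -122/3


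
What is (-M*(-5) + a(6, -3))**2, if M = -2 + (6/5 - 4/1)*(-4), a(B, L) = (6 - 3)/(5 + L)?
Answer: 9025/4 ≈ 2256.3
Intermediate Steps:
a(B, L) = 3/(5 + L)
M = 46/5 (M = -2 + (6*(1/5) - 4*1)*(-4) = -2 + (6/5 - 4)*(-4) = -2 - 14/5*(-4) = -2 + 56/5 = 46/5 ≈ 9.2000)
(-M*(-5) + a(6, -3))**2 = (-46*(-5)/5 + 3/(5 - 3))**2 = (-1*(-46) + 3/2)**2 = (46 + 3*(1/2))**2 = (46 + 3/2)**2 = (95/2)**2 = 9025/4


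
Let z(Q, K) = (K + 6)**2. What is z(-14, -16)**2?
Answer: 10000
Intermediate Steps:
z(Q, K) = (6 + K)**2
z(-14, -16)**2 = ((6 - 16)**2)**2 = ((-10)**2)**2 = 100**2 = 10000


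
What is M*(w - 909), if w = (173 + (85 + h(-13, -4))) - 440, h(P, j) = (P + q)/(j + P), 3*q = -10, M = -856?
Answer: 47586752/51 ≈ 9.3307e+5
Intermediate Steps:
q = -10/3 (q = (⅓)*(-10) = -10/3 ≈ -3.3333)
h(P, j) = (-10/3 + P)/(P + j) (h(P, j) = (P - 10/3)/(j + P) = (-10/3 + P)/(P + j))
w = -9233/51 (w = (173 + (85 + (-10/3 - 13)/(-13 - 4))) - 440 = (173 + (85 - 49/3/(-17))) - 440 = (173 + (85 - 1/17*(-49/3))) - 440 = (173 + (85 + 49/51)) - 440 = (173 + 4384/51) - 440 = 13207/51 - 440 = -9233/51 ≈ -181.04)
M*(w - 909) = -856*(-9233/51 - 909) = -856*(-55592/51) = 47586752/51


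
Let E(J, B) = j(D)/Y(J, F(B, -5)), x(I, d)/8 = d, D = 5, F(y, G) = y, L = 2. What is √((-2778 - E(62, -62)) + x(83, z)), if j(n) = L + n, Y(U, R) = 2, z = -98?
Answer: I*√14262/2 ≈ 59.712*I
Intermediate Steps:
x(I, d) = 8*d
j(n) = 2 + n
E(J, B) = 7/2 (E(J, B) = (2 + 5)/2 = 7*(½) = 7/2)
√((-2778 - E(62, -62)) + x(83, z)) = √((-2778 - 1*7/2) + 8*(-98)) = √((-2778 - 7/2) - 784) = √(-5563/2 - 784) = √(-7131/2) = I*√14262/2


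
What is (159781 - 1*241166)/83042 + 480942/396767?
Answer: 1092500467/4706903602 ≈ 0.23211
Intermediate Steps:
(159781 - 1*241166)/83042 + 480942/396767 = (159781 - 241166)*(1/83042) + 480942*(1/396767) = -81385*1/83042 + 68706/56681 = -81385/83042 + 68706/56681 = 1092500467/4706903602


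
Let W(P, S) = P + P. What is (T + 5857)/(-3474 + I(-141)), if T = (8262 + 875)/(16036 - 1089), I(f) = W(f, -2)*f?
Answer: 7296143/45199728 ≈ 0.16142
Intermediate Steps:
W(P, S) = 2*P
I(f) = 2*f**2 (I(f) = (2*f)*f = 2*f**2)
T = 9137/14947 ≈ 0.61129
(T + 5857)/(-3474 + I(-141)) = (9137/14947 + 5857)/(-3474 + 2*(-141)**2) = 87553716/(14947*(-3474 + 2*19881)) = 87553716/(14947*(-3474 + 39762)) = (87553716/14947)/36288 = (87553716/14947)*(1/36288) = 7296143/45199728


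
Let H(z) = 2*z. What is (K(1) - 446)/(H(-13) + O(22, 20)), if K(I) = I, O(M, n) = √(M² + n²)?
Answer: -445/8 - 445*√221/104 ≈ -119.23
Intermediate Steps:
(K(1) - 446)/(H(-13) + O(22, 20)) = (1 - 446)/(2*(-13) + √(22² + 20²)) = -445/(-26 + √(484 + 400)) = -445/(-26 + √884) = -445/(-26 + 2*√221)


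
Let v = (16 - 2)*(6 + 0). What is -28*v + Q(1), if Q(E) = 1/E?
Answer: -2351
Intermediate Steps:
v = 84 (v = 14*6 = 84)
-28*v + Q(1) = -28*84 + 1/1 = -2352 + 1 = -2351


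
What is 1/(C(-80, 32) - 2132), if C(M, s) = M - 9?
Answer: -1/2221 ≈ -0.00045025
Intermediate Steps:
C(M, s) = -9 + M
1/(C(-80, 32) - 2132) = 1/((-9 - 80) - 2132) = 1/(-89 - 2132) = 1/(-2221) = -1/2221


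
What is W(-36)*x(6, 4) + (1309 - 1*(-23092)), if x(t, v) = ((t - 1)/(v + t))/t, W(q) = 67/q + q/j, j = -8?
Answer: 10541327/432 ≈ 24401.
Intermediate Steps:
W(q) = 67/q - q/8 (W(q) = 67/q + q/(-8) = 67/q + q*(-⅛) = 67/q - q/8)
x(t, v) = (-1 + t)/(t*(t + v)) (x(t, v) = ((-1 + t)/(t + v))/t = (-1 + t)/(t*(t + v)))
W(-36)*x(6, 4) + (1309 - 1*(-23092)) = (67/(-36) - ⅛*(-36))*((-1 + 6)/(6*(6 + 4))) + (1309 - 1*(-23092)) = (67*(-1/36) + 9/2)*((⅙)*5/10) + (1309 + 23092) = (-67/36 + 9/2)*((⅙)*(⅒)*5) + 24401 = (95/36)*(1/12) + 24401 = 95/432 + 24401 = 10541327/432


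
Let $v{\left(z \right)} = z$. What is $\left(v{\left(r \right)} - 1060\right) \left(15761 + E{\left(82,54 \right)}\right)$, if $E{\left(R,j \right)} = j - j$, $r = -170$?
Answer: $-19386030$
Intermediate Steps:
$E{\left(R,j \right)} = 0$
$\left(v{\left(r \right)} - 1060\right) \left(15761 + E{\left(82,54 \right)}\right) = \left(-170 - 1060\right) \left(15761 + 0\right) = \left(-1230\right) 15761 = -19386030$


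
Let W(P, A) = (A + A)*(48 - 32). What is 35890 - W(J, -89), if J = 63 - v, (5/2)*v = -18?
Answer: 38738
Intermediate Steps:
v = -36/5 (v = (⅖)*(-18) = -36/5 ≈ -7.2000)
J = 351/5 (J = 63 - 1*(-36/5) = 63 + 36/5 = 351/5 ≈ 70.200)
W(P, A) = 32*A (W(P, A) = (2*A)*16 = 32*A)
35890 - W(J, -89) = 35890 - 32*(-89) = 35890 - 1*(-2848) = 35890 + 2848 = 38738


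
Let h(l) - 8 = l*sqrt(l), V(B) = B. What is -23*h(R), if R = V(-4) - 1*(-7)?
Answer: -184 - 69*sqrt(3) ≈ -303.51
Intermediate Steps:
R = 3 (R = -4 - 1*(-7) = -4 + 7 = 3)
h(l) = 8 + l**(3/2) (h(l) = 8 + l*sqrt(l) = 8 + l**(3/2))
-23*h(R) = -23*(8 + 3**(3/2)) = -23*(8 + 3*sqrt(3)) = -184 - 69*sqrt(3)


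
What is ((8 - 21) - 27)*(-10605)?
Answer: 424200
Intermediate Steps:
((8 - 21) - 27)*(-10605) = (-13 - 27)*(-10605) = -40*(-10605) = 424200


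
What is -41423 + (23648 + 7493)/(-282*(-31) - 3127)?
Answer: -232559004/5615 ≈ -41417.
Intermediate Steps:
-41423 + (23648 + 7493)/(-282*(-31) - 3127) = -41423 + 31141/(8742 - 3127) = -41423 + 31141/5615 = -232559004/5615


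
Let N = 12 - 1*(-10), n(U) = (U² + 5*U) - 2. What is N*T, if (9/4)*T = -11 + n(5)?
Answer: 3256/9 ≈ 361.78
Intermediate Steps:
n(U) = -2 + U² + 5*U
N = 22 (N = 12 + 10 = 22)
T = 148/9 (T = 4*(-11 + (-2 + 5² + 5*5))/9 = 4*(-11 + (-2 + 25 + 25))/9 = 4*(-11 + 48)/9 = (4/9)*37 = 148/9 ≈ 16.444)
N*T = 22*(148/9) = 3256/9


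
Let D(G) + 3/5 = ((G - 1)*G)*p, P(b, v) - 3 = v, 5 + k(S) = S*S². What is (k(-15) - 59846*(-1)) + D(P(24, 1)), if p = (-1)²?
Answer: 282387/5 ≈ 56477.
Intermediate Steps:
k(S) = -5 + S³ (k(S) = -5 + S*S² = -5 + S³)
p = 1
P(b, v) = 3 + v
D(G) = -⅗ + G*(-1 + G) (D(G) = -⅗ + ((G - 1)*G)*1 = -⅗ + ((-1 + G)*G)*1 = -⅗ + (G*(-1 + G))*1 = -⅗ + G*(-1 + G))
(k(-15) - 59846*(-1)) + D(P(24, 1)) = ((-5 + (-15)³) - 59846*(-1)) + (-⅗ + (3 + 1)² - (3 + 1)) = ((-5 - 3375) + 59846) + (-⅗ + 4² - 1*4) = (-3380 + 59846) + (-⅗ + 16 - 4) = 56466 + 57/5 = 282387/5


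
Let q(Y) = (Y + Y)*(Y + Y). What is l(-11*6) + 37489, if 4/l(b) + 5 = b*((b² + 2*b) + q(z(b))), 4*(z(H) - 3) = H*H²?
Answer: 51122872357799353/1363676608013 ≈ 37489.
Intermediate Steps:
z(H) = 3 + H³/4 (z(H) = 3 + (H*H²)/4 = 3 + H³/4)
q(Y) = 4*Y² (q(Y) = (2*Y)*(2*Y) = 4*Y²)
l(b) = 4/(-5 + b*(b² + 2*b + 4*(3 + b³/4)²)) (l(b) = 4/(-5 + b*((b² + 2*b) + 4*(3 + b³/4)²)) = 4/(-5 + b*(b² + 2*b + 4*(3 + b³/4)²)))
l(-11*6) + 37489 = 16/(-20 + 4*(-11*6)³ + 8*(-11*6)² + (-11*6)*(12 + (-11*6)³)²) + 37489 = 16/(-20 + 4*(-66)³ + 8*(-66)² - 66*(12 + (-66)³)²) + 37489 = 16/(-20 + 4*(-287496) + 8*4356 - 66*(12 - 287496)²) + 37489 = 16/(-20 - 1149984 + 34848 - 66*(-287484)²) + 37489 = 16/(-20 - 1149984 + 34848 - 66*82647050256) + 37489 = 16/(-20 - 1149984 + 34848 - 5454705316896) + 37489 = 16/(-5454706432052) + 37489 = 16*(-1/5454706432052) + 37489 = -4/1363676608013 + 37489 = 51122872357799353/1363676608013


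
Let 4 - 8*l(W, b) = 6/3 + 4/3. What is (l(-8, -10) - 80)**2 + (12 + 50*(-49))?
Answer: 568609/144 ≈ 3948.7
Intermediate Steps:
l(W, b) = 1/12 (l(W, b) = 1/2 - (6/3 + 4/3)/8 = 1/2 - (6*(1/3) + 4*(1/3))/8 = 1/2 - (2 + 4/3)/8 = 1/2 - 1/8*10/3 = 1/2 - 5/12 = 1/12)
(l(-8, -10) - 80)**2 + (12 + 50*(-49)) = (1/12 - 80)**2 + (12 + 50*(-49)) = (-959/12)**2 + (12 - 2450) = 919681/144 - 2438 = 568609/144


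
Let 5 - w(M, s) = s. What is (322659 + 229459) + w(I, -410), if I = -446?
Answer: 552533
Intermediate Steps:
w(M, s) = 5 - s
(322659 + 229459) + w(I, -410) = (322659 + 229459) + (5 - 1*(-410)) = 552118 + (5 + 410) = 552118 + 415 = 552533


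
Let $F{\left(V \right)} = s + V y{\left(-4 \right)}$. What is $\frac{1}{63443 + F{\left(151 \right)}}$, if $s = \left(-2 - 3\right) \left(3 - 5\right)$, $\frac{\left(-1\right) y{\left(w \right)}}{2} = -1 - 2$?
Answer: $\frac{1}{64359} \approx 1.5538 \cdot 10^{-5}$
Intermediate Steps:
$y{\left(w \right)} = 6$ ($y{\left(w \right)} = - 2 \left(-1 - 2\right) = \left(-2\right) \left(-3\right) = 6$)
$s = 10$ ($s = \left(-5\right) \left(-2\right) = 10$)
$F{\left(V \right)} = 10 + 6 V$ ($F{\left(V \right)} = 10 + V 6 = 10 + 6 V$)
$\frac{1}{63443 + F{\left(151 \right)}} = \frac{1}{63443 + \left(10 + 6 \cdot 151\right)} = \frac{1}{63443 + \left(10 + 906\right)} = \frac{1}{63443 + 916} = \frac{1}{64359}$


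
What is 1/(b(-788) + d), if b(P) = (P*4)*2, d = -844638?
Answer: -1/850942 ≈ -1.1752e-6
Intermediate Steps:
b(P) = 8*P (b(P) = (4*P)*2 = 8*P)
1/(b(-788) + d) = 1/(8*(-788) - 844638) = 1/(-6304 - 844638) = 1/(-850942) = -1/850942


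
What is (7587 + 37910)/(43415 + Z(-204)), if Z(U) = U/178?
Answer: 4049233/3863833 ≈ 1.0480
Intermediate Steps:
Z(U) = U/178 (Z(U) = U*(1/178) = U/178)
(7587 + 37910)/(43415 + Z(-204)) = (7587 + 37910)/(43415 + (1/178)*(-204)) = 45497/(43415 - 102/89) = 45497/(3863833/89) = 45497*(89/3863833) = 4049233/3863833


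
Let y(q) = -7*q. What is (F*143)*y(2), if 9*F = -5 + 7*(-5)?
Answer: 80080/9 ≈ 8897.8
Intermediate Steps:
F = -40/9 (F = (-5 + 7*(-5))/9 = (-5 - 35)/9 = (1/9)*(-40) = -40/9 ≈ -4.4444)
(F*143)*y(2) = (-40/9*143)*(-7*2) = -5720/9*(-14) = 80080/9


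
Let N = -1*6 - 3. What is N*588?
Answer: -5292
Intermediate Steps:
N = -9 (N = -6 - 3 = -9)
N*588 = -9*588 = -5292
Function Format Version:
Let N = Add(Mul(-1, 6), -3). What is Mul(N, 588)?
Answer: -5292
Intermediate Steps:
N = -9 (N = Add(-6, -3) = -9)
Mul(N, 588) = Mul(-9, 588) = -5292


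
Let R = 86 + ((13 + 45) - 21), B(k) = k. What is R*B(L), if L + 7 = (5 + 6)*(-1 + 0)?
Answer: -2214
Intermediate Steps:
L = -18 (L = -7 + (5 + 6)*(-1 + 0) = -7 + 11*(-1) = -7 - 11 = -18)
R = 123 (R = 86 + (58 - 21) = 86 + 37 = 123)
R*B(L) = 123*(-18) = -2214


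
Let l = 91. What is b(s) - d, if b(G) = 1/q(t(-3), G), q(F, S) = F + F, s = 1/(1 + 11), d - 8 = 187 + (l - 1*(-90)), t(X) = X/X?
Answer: -751/2 ≈ -375.50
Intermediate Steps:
t(X) = 1
d = 376 (d = 8 + (187 + (91 - 1*(-90))) = 8 + (187 + (91 + 90)) = 8 + (187 + 181) = 8 + 368 = 376)
s = 1/12 ≈ 0.083333
q(F, S) = 2*F
b(G) = 1/2 (b(G) = 1/(2*1) = 1/2)
b(s) - d = 1/2 - 1*376 = 1/2 - 376 = -751/2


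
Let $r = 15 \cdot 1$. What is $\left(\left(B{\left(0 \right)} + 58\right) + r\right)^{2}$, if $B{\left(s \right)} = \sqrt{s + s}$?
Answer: $5329$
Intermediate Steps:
$r = 15$
$B{\left(s \right)} = \sqrt{2} \sqrt{s}$ ($B{\left(s \right)} = \sqrt{2 s} = \sqrt{2} \sqrt{s}$)
$\left(\left(B{\left(0 \right)} + 58\right) + r\right)^{2} = \left(\left(\sqrt{2} \sqrt{0} + 58\right) + 15\right)^{2} = \left(\left(\sqrt{2} \cdot 0 + 58\right) + 15\right)^{2} = \left(\left(0 + 58\right) + 15\right)^{2} = \left(58 + 15\right)^{2} = 73^{2} = 5329$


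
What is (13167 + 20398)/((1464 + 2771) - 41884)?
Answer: -33565/37649 ≈ -0.89152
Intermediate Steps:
(13167 + 20398)/((1464 + 2771) - 41884) = 33565/(4235 - 41884) = 33565/(-37649) = 33565*(-1/37649) = -33565/37649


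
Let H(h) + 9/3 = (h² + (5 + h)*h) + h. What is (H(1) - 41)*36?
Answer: -1296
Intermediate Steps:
H(h) = -3 + h + h² + h*(5 + h) (H(h) = -3 + ((h² + (5 + h)*h) + h) = -3 + ((h² + h*(5 + h)) + h) = -3 + (h + h² + h*(5 + h)) = -3 + h + h² + h*(5 + h))
(H(1) - 41)*36 = ((-3 + 2*1² + 6*1) - 41)*36 = ((-3 + 2*1 + 6) - 41)*36 = ((-3 + 2 + 6) - 41)*36 = (5 - 41)*36 = -36*36 = -1296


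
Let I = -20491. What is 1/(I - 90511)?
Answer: -1/111002 ≈ -9.0088e-6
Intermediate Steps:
1/(I - 90511) = 1/(-20491 - 90511) = 1/(-111002) = -1/111002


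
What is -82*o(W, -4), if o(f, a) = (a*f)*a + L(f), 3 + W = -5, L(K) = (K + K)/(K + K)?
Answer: 10414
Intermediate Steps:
L(K) = 1 (L(K) = (2*K)/((2*K)) = (2*K)*(1/(2*K)) = 1)
W = -8 (W = -3 - 5 = -8)
o(f, a) = 1 + f*a² (o(f, a) = (a*f)*a + 1 = f*a² + 1 = 1 + f*a²)
-82*o(W, -4) = -82*(1 - 8*(-4)²) = -82*(1 - 8*16) = -82*(1 - 128) = -82*(-127) = 10414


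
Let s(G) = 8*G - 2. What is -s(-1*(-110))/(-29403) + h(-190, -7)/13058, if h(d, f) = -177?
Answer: 6260593/383944374 ≈ 0.016306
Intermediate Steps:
s(G) = -2 + 8*G
-s(-1*(-110))/(-29403) + h(-190, -7)/13058 = -(-2 + 8*(-1*(-110)))/(-29403) - 177/13058 = -(-2 + 8*110)*(-1/29403) - 177*1/13058 = -(-2 + 880)*(-1/29403) - 177/13058 = -1*878*(-1/29403) - 177/13058 = -878*(-1/29403) - 177/13058 = 878/29403 - 177/13058 = 6260593/383944374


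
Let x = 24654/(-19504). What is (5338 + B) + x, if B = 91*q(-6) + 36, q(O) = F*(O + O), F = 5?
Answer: -850999/9752 ≈ -87.264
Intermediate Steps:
q(O) = 10*O (q(O) = 5*(O + O) = 5*(2*O) = 10*O)
B = -5424 (B = 91*(10*(-6)) + 36 = 91*(-60) + 36 = -5460 + 36 = -5424)
x = -12327/9752 (x = 24654*(-1/19504) = -12327/9752 ≈ -1.2640)
(5338 + B) + x = (5338 - 5424) - 12327/9752 = -86 - 12327/9752 = -850999/9752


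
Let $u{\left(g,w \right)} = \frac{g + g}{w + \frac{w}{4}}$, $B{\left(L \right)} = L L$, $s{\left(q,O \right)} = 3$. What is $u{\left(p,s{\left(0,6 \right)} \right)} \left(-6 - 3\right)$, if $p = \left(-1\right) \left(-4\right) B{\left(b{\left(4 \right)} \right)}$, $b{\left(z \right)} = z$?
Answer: $- \frac{1536}{5} \approx -307.2$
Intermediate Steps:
$B{\left(L \right)} = L^{2}$
$p = 64$ ($p = \left(-1\right) \left(-4\right) 4^{2} = 4 \cdot 16 = 64$)
$u{\left(g,w \right)} = \frac{8 g}{5 w}$ ($u{\left(g,w \right)} = \frac{2 g}{w + w \frac{1}{4}} = \frac{2 g}{w + \frac{w}{4}} = \frac{2 g}{\frac{5}{4} w} = 2 g \frac{4}{5 w} = \frac{8 g}{5 w}$)
$u{\left(p,s{\left(0,6 \right)} \right)} \left(-6 - 3\right) = \frac{8}{5} \cdot 64 \cdot \frac{1}{3} \left(-6 - 3\right) = \frac{8}{5} \cdot 64 \cdot \frac{1}{3} \left(-9\right) = \frac{512}{15} \left(-9\right) = - \frac{1536}{5}$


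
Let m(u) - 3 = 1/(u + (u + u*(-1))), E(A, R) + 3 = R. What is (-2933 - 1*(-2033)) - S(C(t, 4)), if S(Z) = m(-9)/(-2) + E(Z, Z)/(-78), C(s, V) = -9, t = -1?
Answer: -105149/117 ≈ -898.71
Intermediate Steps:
E(A, R) = -3 + R
m(u) = 3 + 1/u (m(u) = 3 + 1/(u + (u + u*(-1))) = 3 + 1/(u + (u - u)) = 3 + 1/(u + 0) = 3 + 1/u)
S(Z) = -329/234 - Z/78 (S(Z) = (3 + 1/(-9))/(-2) + (-3 + Z)/(-78) = (3 - ⅑)*(-½) + (-3 + Z)*(-1/78) = (26/9)*(-½) + (1/26 - Z/78) = -13/9 + (1/26 - Z/78) = -329/234 - Z/78)
(-2933 - 1*(-2033)) - S(C(t, 4)) = (-2933 - 1*(-2033)) - (-329/234 - 1/78*(-9)) = (-2933 + 2033) - (-329/234 + 3/26) = -900 - 1*(-151/117) = -900 + 151/117 = -105149/117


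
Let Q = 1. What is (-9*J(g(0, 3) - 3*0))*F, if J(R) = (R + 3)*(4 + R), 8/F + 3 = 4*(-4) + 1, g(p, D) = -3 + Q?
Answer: 8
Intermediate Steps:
g(p, D) = -2 (g(p, D) = -3 + 1 = -2)
F = -4/9 (F = 8/(-3 + (4*(-4) + 1)) = 8/(-3 + (-16 + 1)) = 8/(-3 - 15) = 8/(-18) = 8*(-1/18) = -4/9 ≈ -0.44444)
J(R) = (3 + R)*(4 + R)
(-9*J(g(0, 3) - 3*0))*F = -9*(12 + (-2 - 3*0)² + 7*(-2 - 3*0))*(-4/9) = -9*(12 + (-2 + 0)² + 7*(-2 + 0))*(-4/9) = -9*(12 + (-2)² + 7*(-2))*(-4/9) = -9*(12 + 4 - 14)*(-4/9) = -9*2*(-4/9) = -18*(-4/9) = 8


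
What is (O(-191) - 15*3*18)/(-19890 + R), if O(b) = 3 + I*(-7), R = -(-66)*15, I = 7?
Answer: 214/4725 ≈ 0.045291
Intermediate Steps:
R = 990 (R = -33*(-30) = 990)
O(b) = -46 (O(b) = 3 + 7*(-7) = 3 - 49 = -46)
(O(-191) - 15*3*18)/(-19890 + R) = (-46 - 15*3*18)/(-19890 + 990) = (-46 - 45*18)/(-18900) = (-46 - 810)*(-1/18900) = -856*(-1/18900) = 214/4725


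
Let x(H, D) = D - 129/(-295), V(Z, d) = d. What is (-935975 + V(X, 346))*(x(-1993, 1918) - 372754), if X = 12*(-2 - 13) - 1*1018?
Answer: 102354529477839/295 ≈ 3.4696e+11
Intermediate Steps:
X = -1198 (X = 12*(-15) - 1018 = -180 - 1018 = -1198)
x(H, D) = 129/295 + D (x(H, D) = D - 129*(-1/295) = D + 129/295 = 129/295 + D)
(-935975 + V(X, 346))*(x(-1993, 1918) - 372754) = (-935975 + 346)*((129/295 + 1918) - 372754) = -935629*(565939/295 - 372754) = -935629*(-109396491/295) = 102354529477839/295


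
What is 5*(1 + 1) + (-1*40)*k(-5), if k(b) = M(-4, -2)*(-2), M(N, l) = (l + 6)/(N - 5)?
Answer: -230/9 ≈ -25.556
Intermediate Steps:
M(N, l) = (6 + l)/(-5 + N)
k(b) = 8/9 (k(b) = ((6 - 2)/(-5 - 4))*(-2) = (4/(-9))*(-2) = -⅑*4*(-2) = -4/9*(-2) = 8/9)
5*(1 + 1) + (-1*40)*k(-5) = 5*(1 + 1) - 1*40*(8/9) = 5*2 - 40*8/9 = 10 - 320/9 = -230/9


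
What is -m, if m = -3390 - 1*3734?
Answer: 7124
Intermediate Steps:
m = -7124 (m = -3390 - 3734 = -7124)
-m = -1*(-7124) = 7124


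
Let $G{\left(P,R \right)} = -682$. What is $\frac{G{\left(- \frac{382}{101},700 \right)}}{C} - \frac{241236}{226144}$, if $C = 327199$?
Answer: $- \frac{19771602043}{18498522664} \approx -1.0688$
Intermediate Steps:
$\frac{G{\left(- \frac{382}{101},700 \right)}}{C} - \frac{241236}{226144} = - \frac{682}{327199} - \frac{241236}{226144} = \left(-682\right) \frac{1}{327199} - \frac{60309}{56536} = - \frac{682}{327199} - \frac{60309}{56536} = - \frac{19771602043}{18498522664}$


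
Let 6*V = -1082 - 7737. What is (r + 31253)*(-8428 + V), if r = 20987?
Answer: -1551188440/3 ≈ -5.1706e+8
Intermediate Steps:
V = -8819/6 (V = (-1082 - 7737)/6 = (⅙)*(-8819) = -8819/6 ≈ -1469.8)
(r + 31253)*(-8428 + V) = (20987 + 31253)*(-8428 - 8819/6) = 52240*(-59387/6) = -1551188440/3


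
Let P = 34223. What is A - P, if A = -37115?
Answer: -71338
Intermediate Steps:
A - P = -37115 - 1*34223 = -37115 - 34223 = -71338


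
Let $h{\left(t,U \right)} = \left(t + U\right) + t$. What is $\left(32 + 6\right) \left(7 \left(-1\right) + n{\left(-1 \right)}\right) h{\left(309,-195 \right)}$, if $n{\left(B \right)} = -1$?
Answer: $-128592$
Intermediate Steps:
$h{\left(t,U \right)} = U + 2 t$ ($h{\left(t,U \right)} = \left(U + t\right) + t = U + 2 t$)
$\left(32 + 6\right) \left(7 \left(-1\right) + n{\left(-1 \right)}\right) h{\left(309,-195 \right)} = \left(32 + 6\right) \left(7 \left(-1\right) - 1\right) \left(-195 + 2 \cdot 309\right) = 38 \left(-7 - 1\right) \left(-195 + 618\right) = 38 \left(-8\right) 423 = \left(-304\right) 423 = -128592$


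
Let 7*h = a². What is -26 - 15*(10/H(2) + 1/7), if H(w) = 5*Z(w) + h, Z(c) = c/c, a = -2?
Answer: -5011/91 ≈ -55.066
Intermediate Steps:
Z(c) = 1
h = 4/7 (h = (⅐)*(-2)² = (⅐)*4 = 4/7 ≈ 0.57143)
H(w) = 39/7 (H(w) = 5*1 + 4/7 = 5 + 4/7 = 39/7)
-26 - 15*(10/H(2) + 1/7) = -26 - 15*(10/(39/7) + 1/7) = -26 - 15*(10*(7/39) + 1*(⅐)) = -26 - 15*(70/39 + ⅐) = -26 - 15*529/273 = -26 - 2645/91 = -5011/91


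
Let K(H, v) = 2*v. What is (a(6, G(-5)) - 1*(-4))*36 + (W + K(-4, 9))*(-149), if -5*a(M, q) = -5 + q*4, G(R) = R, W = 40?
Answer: -8318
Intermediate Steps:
a(M, q) = 1 - 4*q/5 (a(M, q) = -(-5 + q*4)/5 = -(-5 + 4*q)/5 = 1 - 4*q/5)
(a(6, G(-5)) - 1*(-4))*36 + (W + K(-4, 9))*(-149) = ((1 - 4/5*(-5)) - 1*(-4))*36 + (40 + 2*9)*(-149) = ((1 + 4) + 4)*36 + (40 + 18)*(-149) = (5 + 4)*36 + 58*(-149) = 9*36 - 8642 = 324 - 8642 = -8318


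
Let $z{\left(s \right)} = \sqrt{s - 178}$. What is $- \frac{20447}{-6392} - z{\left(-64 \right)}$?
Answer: $\frac{20447}{6392} - 11 i \sqrt{2} \approx 3.1988 - 15.556 i$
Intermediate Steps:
$z{\left(s \right)} = \sqrt{-178 + s}$
$- \frac{20447}{-6392} - z{\left(-64 \right)} = - \frac{20447}{-6392} - \sqrt{-178 - 64} = \left(-20447\right) \left(- \frac{1}{6392}\right) - \sqrt{-242} = \frac{20447}{6392} - 11 i \sqrt{2}$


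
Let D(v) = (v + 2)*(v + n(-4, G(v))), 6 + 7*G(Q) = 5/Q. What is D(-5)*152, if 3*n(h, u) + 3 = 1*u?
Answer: 2888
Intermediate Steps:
G(Q) = -6/7 + 5/(7*Q) (G(Q) = -6/7 + (5/Q)/7 = -6/7 + 5/(7*Q))
n(h, u) = -1 + u/3 (n(h, u) = -1 + (1*u)/3 = -1 + u/3)
D(v) = (2 + v)*(-1 + v + (5 - 6*v)/(21*v)) (D(v) = (v + 2)*(v + (-1 + ((5 - 6*v)/(7*v))/3)) = (2 + v)*(v + (-1 + (5 - 6*v)/(21*v))) = (2 + v)*(-1 + v + (5 - 6*v)/(21*v)))
D(-5)*152 = (-7/3 + (-5)**2 + (5/7)*(-5) + (10/21)/(-5))*152 = (-7/3 + 25 - 25/7 + (10/21)*(-1/5))*152 = (-7/3 + 25 - 25/7 - 2/21)*152 = 19*152 = 2888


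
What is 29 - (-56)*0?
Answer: 29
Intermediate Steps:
29 - (-56)*0 = 29 - 28*0 = 29 + 0 = 29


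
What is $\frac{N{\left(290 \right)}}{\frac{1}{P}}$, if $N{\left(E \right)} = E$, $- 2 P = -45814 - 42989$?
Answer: $12876435$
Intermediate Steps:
$P = \frac{88803}{2}$ ($P = - \frac{-45814 - 42989}{2} = \left(- \frac{1}{2}\right) \left(-88803\right) = \frac{88803}{2} \approx 44402.0$)
$\frac{N{\left(290 \right)}}{\frac{1}{P}} = \frac{290}{\frac{1}{\frac{88803}{2}}} = \frac{290}{\frac{2}{88803}} = 290 \cdot \frac{88803}{2} = 12876435$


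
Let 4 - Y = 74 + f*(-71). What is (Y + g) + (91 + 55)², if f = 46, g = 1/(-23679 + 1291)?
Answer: 548774655/22388 ≈ 24512.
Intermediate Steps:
g = -1/22388 (g = 1/(-22388) = -1/22388 ≈ -4.4667e-5)
Y = 3196 (Y = 4 - (74 + 46*(-71)) = 4 - (74 - 3266) = 4 - 1*(-3192) = 4 + 3192 = 3196)
(Y + g) + (91 + 55)² = (3196 - 1/22388) + (91 + 55)² = 71552047/22388 + 146² = 71552047/22388 + 21316 = 548774655/22388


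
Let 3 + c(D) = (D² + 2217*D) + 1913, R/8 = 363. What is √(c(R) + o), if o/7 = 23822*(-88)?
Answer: √198942 ≈ 446.03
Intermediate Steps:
R = 2904 (R = 8*363 = 2904)
c(D) = 1910 + D² + 2217*D (c(D) = -3 + ((D² + 2217*D) + 1913) = -3 + (1913 + D² + 2217*D) = 1910 + D² + 2217*D)
o = -14674352 (o = 7*(23822*(-88)) = 7*(-2096336) = -14674352)
√(c(R) + o) = √((1910 + 2904² + 2217*2904) - 14674352) = √((1910 + 8433216 + 6438168) - 14674352) = √(14873294 - 14674352) = √198942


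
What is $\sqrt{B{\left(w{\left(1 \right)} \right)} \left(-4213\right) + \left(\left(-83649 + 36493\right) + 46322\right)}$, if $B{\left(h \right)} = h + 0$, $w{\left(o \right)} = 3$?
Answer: $3 i \sqrt{1497} \approx 116.07 i$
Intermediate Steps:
$B{\left(h \right)} = h$
$\sqrt{B{\left(w{\left(1 \right)} \right)} \left(-4213\right) + \left(\left(-83649 + 36493\right) + 46322\right)} = \sqrt{3 \left(-4213\right) + \left(\left(-83649 + 36493\right) + 46322\right)} = \sqrt{-12639 + \left(-47156 + 46322\right)} = \sqrt{-12639 - 834} = \sqrt{-13473} = 3 i \sqrt{1497}$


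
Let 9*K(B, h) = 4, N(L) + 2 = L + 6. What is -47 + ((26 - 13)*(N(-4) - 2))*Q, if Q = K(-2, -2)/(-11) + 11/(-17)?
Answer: -49019/1683 ≈ -29.126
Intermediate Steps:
N(L) = 4 + L (N(L) = -2 + (L + 6) = -2 + (6 + L) = 4 + L)
K(B, h) = 4/9 (K(B, h) = (⅑)*4 = 4/9)
Q = -1157/1683 (Q = (4/9)/(-11) + 11/(-17) = (4/9)*(-1/11) + 11*(-1/17) = -4/99 - 11/17 = -1157/1683 ≈ -0.68746)
-47 + ((26 - 13)*(N(-4) - 2))*Q = -47 + ((26 - 13)*((4 - 4) - 2))*(-1157/1683) = -47 + (13*(0 - 2))*(-1157/1683) = -47 + (13*(-2))*(-1157/1683) = -47 - 26*(-1157/1683) = -47 + 30082/1683 = -49019/1683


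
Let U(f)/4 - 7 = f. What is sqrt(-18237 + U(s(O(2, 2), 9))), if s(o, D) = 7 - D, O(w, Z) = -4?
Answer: I*sqrt(18217) ≈ 134.97*I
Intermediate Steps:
U(f) = 28 + 4*f
sqrt(-18237 + U(s(O(2, 2), 9))) = sqrt(-18237 + (28 + 4*(7 - 1*9))) = sqrt(-18237 + (28 + 4*(7 - 9))) = sqrt(-18237 + (28 + 4*(-2))) = sqrt(-18237 + (28 - 8)) = sqrt(-18237 + 20) = sqrt(-18217) = I*sqrt(18217)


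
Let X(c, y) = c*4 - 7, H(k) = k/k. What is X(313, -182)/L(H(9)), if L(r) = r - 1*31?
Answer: -83/2 ≈ -41.500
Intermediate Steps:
H(k) = 1
X(c, y) = -7 + 4*c (X(c, y) = 4*c - 7 = -7 + 4*c)
L(r) = -31 + r (L(r) = r - 31 = -31 + r)
X(313, -182)/L(H(9)) = (-7 + 4*313)/(-31 + 1) = (-7 + 1252)/(-30) = 1245*(-1/30) = -83/2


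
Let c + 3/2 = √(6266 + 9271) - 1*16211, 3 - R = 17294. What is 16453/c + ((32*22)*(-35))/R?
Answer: 7455387101730/18178347785807 - 65812*√15537/1051318477 ≈ 0.40232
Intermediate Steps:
R = -17291 (R = 3 - 1*17294 = 3 - 17294 = -17291)
c = -32425/2 + √15537 (c = -3/2 + (√(6266 + 9271) - 1*16211) = -3/2 + (√15537 - 16211) = -3/2 + (-16211 + √15537) = -32425/2 + √15537 ≈ -16088.)
16453/c + ((32*22)*(-35))/R = 16453/(-32425/2 + √15537) + ((32*22)*(-35))/(-17291) = 16453/(-32425/2 + √15537) + (704*(-35))*(-1/17291) = 16453/(-32425/2 + √15537) - 24640*(-1/17291) = 16453/(-32425/2 + √15537) + 24640/17291 = 24640/17291 + 16453/(-32425/2 + √15537)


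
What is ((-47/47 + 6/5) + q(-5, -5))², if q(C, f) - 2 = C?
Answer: 196/25 ≈ 7.8400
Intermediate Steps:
q(C, f) = 2 + C
((-47/47 + 6/5) + q(-5, -5))² = ((-47/47 + 6/5) + (2 - 5))² = ((-47*1/47 + 6*(⅕)) - 3)² = ((-1 + 6/5) - 3)² = (⅕ - 3)² = (-14/5)² = 196/25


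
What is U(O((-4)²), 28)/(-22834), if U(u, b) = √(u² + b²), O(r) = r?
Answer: -2*√65/11417 ≈ -0.0014123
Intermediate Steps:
U(u, b) = √(b² + u²)
U(O((-4)²), 28)/(-22834) = √(28² + ((-4)²)²)/(-22834) = √(784 + 16²)*(-1/22834) = √(784 + 256)*(-1/22834) = √1040*(-1/22834) = (4*√65)*(-1/22834) = -2*√65/11417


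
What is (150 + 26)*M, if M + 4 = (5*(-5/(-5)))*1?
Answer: 176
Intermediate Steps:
M = 1 (M = -4 + (5*(-5/(-5)))*1 = -4 + (5*(-5*(-1/5)))*1 = -4 + (5*1)*1 = -4 + 5*1 = -4 + 5 = 1)
(150 + 26)*M = (150 + 26)*1 = 176*1 = 176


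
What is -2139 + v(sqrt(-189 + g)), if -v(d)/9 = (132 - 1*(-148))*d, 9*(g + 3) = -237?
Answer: -2139 - 840*I*sqrt(1965) ≈ -2139.0 - 37236.0*I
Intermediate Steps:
g = -88/3 (g = -3 + (1/9)*(-237) = -3 - 79/3 = -88/3 ≈ -29.333)
v(d) = -2520*d (v(d) = -9*(132 - 1*(-148))*d = -9*(132 + 148)*d = -2520*d)
-2139 + v(sqrt(-189 + g)) = -2139 - 2520*sqrt(-189 - 88/3) = -2139 - 840*I*sqrt(1965)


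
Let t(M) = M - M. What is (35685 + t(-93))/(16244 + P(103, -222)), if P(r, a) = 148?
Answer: 11895/5464 ≈ 2.1770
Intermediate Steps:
t(M) = 0
(35685 + t(-93))/(16244 + P(103, -222)) = (35685 + 0)/(16244 + 148) = 35685/16392 = 35685*(1/16392) = 11895/5464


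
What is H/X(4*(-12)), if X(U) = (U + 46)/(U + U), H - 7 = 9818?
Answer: 471600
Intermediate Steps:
H = 9825 (H = 7 + 9818 = 9825)
X(U) = (46 + U)/(2*U) (X(U) = (46 + U)/((2*U)) = (46 + U)*(1/(2*U)) = (46 + U)/(2*U))
H/X(4*(-12)) = 9825/(((46 + 4*(-12))/(2*((4*(-12)))))) = 9825/(((1/2)*(46 - 48)/(-48))) = 9825/(((1/2)*(-1/48)*(-2))) = 9825/(1/48) = 9825*48 = 471600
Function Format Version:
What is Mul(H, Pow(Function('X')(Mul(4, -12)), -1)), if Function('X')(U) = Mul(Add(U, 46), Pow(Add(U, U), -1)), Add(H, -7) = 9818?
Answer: 471600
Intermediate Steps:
H = 9825 (H = Add(7, 9818) = 9825)
Function('X')(U) = Mul(Rational(1, 2), Pow(U, -1), Add(46, U)) (Function('X')(U) = Mul(Add(46, U), Pow(Mul(2, U), -1)) = Mul(Add(46, U), Mul(Rational(1, 2), Pow(U, -1))) = Mul(Rational(1, 2), Pow(U, -1), Add(46, U)))
Mul(H, Pow(Function('X')(Mul(4, -12)), -1)) = Mul(9825, Pow(Mul(Rational(1, 2), Pow(Mul(4, -12), -1), Add(46, Mul(4, -12))), -1)) = Mul(9825, Pow(Mul(Rational(1, 2), Pow(-48, -1), Add(46, -48)), -1)) = Mul(9825, Pow(Mul(Rational(1, 2), Rational(-1, 48), -2), -1)) = Mul(9825, Pow(Rational(1, 48), -1)) = Mul(9825, 48) = 471600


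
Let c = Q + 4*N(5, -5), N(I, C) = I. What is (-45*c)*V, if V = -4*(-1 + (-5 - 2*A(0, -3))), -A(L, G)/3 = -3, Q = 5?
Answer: -108000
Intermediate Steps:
A(L, G) = 9 (A(L, G) = -3*(-3) = 9)
c = 25 (c = 5 + 4*5 = 5 + 20 = 25)
V = 96 (V = -4*(-1 + (-5 - 2*9)) = -4*(-1 + (-5 - 18)) = -4*(-1 - 23) = -4*(-24) = 96)
(-45*c)*V = -45*25*96 = -1125*96 = -108000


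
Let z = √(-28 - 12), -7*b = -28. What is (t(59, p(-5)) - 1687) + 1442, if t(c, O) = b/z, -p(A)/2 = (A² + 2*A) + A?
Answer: -245 - I*√10/5 ≈ -245.0 - 0.63246*I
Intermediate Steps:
p(A) = -6*A - 2*A² (p(A) = -2*((A² + 2*A) + A) = -2*(A² + 3*A) = -6*A - 2*A²)
b = 4 (b = -⅐*(-28) = 4)
z = 2*I*√10 (z = √(-40) = 2*I*√10 ≈ 6.3246*I)
t(c, O) = -I*√10/5 (t(c, O) = 4/((2*I*√10)) = 4*(-I*√10/20) = -I*√10/5)
(t(59, p(-5)) - 1687) + 1442 = (-I*√10/5 - 1687) + 1442 = (-1687 - I*√10/5) + 1442 = -245 - I*√10/5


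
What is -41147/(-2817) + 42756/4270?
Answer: 21152953/859185 ≈ 24.620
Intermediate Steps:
-41147/(-2817) + 42756/4270 = -41147*(-1/2817) + 42756*(1/4270) = 41147/2817 + 3054/305 = 21152953/859185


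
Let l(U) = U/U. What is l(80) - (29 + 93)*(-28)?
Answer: 3417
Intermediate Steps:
l(U) = 1
l(80) - (29 + 93)*(-28) = 1 - (29 + 93)*(-28) = 1 - 122*(-28) = 1 - 1*(-3416) = 1 + 3416 = 3417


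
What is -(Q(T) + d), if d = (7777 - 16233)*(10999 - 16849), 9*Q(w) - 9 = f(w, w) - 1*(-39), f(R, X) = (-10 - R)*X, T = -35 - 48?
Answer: -445202389/9 ≈ -4.9467e+7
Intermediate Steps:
T = -83
f(R, X) = X*(-10 - R)
Q(w) = 16/3 - w*(10 + w)/9 (Q(w) = 1 + (-w*(10 + w) - 1*(-39))/9 = 1 + (-w*(10 + w) + 39)/9 = 1 + (39 - w*(10 + w))/9 = 1 + (13/3 - w*(10 + w)/9) = 16/3 - w*(10 + w)/9)
d = 49467600 (d = -8456*(-5850) = 49467600)
-(Q(T) + d) = -((16/3 - ⅑*(-83)*(10 - 83)) + 49467600) = -((16/3 - ⅑*(-83)*(-73)) + 49467600) = -((16/3 - 6059/9) + 49467600) = -(-6011/9 + 49467600) = -1*445202389/9 = -445202389/9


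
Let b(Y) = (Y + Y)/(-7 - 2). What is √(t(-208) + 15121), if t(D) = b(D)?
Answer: √136505/3 ≈ 123.16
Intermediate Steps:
b(Y) = -2*Y/9 (b(Y) = (2*Y)/(-9) = (2*Y)*(-⅑) = -2*Y/9)
t(D) = -2*D/9
√(t(-208) + 15121) = √(-2/9*(-208) + 15121) = √(416/9 + 15121) = √(136505/9) = √136505/3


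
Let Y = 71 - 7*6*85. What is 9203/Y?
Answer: -9203/3499 ≈ -2.6302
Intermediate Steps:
Y = -3499 (Y = 71 - 42*85 = 71 - 3570 = -3499)
9203/Y = 9203/(-3499) = 9203*(-1/3499) = -9203/3499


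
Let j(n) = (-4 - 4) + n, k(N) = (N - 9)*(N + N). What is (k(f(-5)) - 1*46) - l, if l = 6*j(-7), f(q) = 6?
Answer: 8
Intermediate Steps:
k(N) = 2*N*(-9 + N) (k(N) = (-9 + N)*(2*N) = 2*N*(-9 + N))
j(n) = -8 + n
l = -90 (l = 6*(-8 - 7) = 6*(-15) = -90)
(k(f(-5)) - 1*46) - l = (2*6*(-9 + 6) - 1*46) - 1*(-90) = (2*6*(-3) - 46) + 90 = (-36 - 46) + 90 = -82 + 90 = 8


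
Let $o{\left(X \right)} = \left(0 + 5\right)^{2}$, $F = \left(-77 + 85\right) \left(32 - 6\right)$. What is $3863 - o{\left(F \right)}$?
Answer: $3838$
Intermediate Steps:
$F = 208$ ($F = 8 \cdot 26 = 208$)
$o{\left(X \right)} = 25$ ($o{\left(X \right)} = 5^{2} = 25$)
$3863 - o{\left(F \right)} = 3863 - 25 = 3838$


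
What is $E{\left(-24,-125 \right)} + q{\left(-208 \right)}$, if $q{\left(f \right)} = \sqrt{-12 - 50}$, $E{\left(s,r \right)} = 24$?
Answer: $24 + i \sqrt{62} \approx 24.0 + 7.874 i$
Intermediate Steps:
$q{\left(f \right)} = i \sqrt{62}$ ($q{\left(f \right)} = \sqrt{-62} = i \sqrt{62}$)
$E{\left(-24,-125 \right)} + q{\left(-208 \right)} = 24 + i \sqrt{62}$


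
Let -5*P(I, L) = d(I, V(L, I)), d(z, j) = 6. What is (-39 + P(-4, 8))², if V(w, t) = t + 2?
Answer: 40401/25 ≈ 1616.0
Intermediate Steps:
V(w, t) = 2 + t
P(I, L) = -6/5 (P(I, L) = -⅕*6 = -6/5)
(-39 + P(-4, 8))² = (-39 - 6/5)² = (-201/5)² = 40401/25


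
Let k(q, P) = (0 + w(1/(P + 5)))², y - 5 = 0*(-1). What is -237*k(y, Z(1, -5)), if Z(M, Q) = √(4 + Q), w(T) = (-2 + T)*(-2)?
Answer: -523296/169 - 22278*I/169 ≈ -3096.4 - 131.82*I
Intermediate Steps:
w(T) = 4 - 2*T
y = 5 (y = 5 + 0*(-1) = 5 + 0 = 5)
k(q, P) = (4 - 2/(5 + P))² (k(q, P) = (0 + (4 - 2/(P + 5)))² = (0 + (4 - 2/(5 + P)))² = (4 - 2/(5 + P))²)
-237*k(y, Z(1, -5)) = -237*(4 - 2/(5 + √(4 - 5)))² = -237*(4 - 2/(5 + √(-1)))² = -237*(4 - 2*(5 - I)/26)² = -237*(4 - (5 - I)/13)²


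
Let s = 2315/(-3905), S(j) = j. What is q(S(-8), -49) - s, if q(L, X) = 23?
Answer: 18426/781 ≈ 23.593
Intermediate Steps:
s = -463/781 (s = 2315*(-1/3905) = -463/781 ≈ -0.59283)
q(S(-8), -49) - s = 23 - 1*(-463/781) = 23 + 463/781 = 18426/781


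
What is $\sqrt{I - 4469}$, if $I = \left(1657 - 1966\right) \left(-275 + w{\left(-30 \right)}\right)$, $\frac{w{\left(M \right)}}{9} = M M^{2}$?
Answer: $\sqrt{75167506} \approx 8669.9$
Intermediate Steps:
$w{\left(M \right)} = 9 M^{3}$ ($w{\left(M \right)} = 9 M M^{2} = 9 M^{3}$)
$I = 75171975$ ($I = \left(1657 - 1966\right) \left(-275 + 9 \left(-30\right)^{3}\right) = - 309 \left(-275 + 9 \left(-27000\right)\right) = - 309 \left(-275 - 243000\right) = \left(-309\right) \left(-243275\right) = 75171975$)
$\sqrt{I - 4469} = \sqrt{75171975 - 4469} = \sqrt{75167506}$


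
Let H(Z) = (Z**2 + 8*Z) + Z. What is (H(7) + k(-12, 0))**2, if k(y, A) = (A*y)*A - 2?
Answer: 12100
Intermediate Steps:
k(y, A) = -2 + y*A**2 (k(y, A) = y*A**2 - 2 = -2 + y*A**2)
H(Z) = Z**2 + 9*Z
(H(7) + k(-12, 0))**2 = (7*(9 + 7) + (-2 - 12*0**2))**2 = (7*16 + (-2 - 12*0))**2 = (112 + (-2 + 0))**2 = (112 - 2)**2 = 110**2 = 12100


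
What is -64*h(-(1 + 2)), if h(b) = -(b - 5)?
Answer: -512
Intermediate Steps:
h(b) = 5 - b (h(b) = -(-5 + b) = 5 - b)
-64*h(-(1 + 2)) = -64*(5 - (-1)*(1 + 2)) = -64*(5 - (-1)*3) = -64*(5 - 1*(-3)) = -64*(5 + 3) = -64*8 = -512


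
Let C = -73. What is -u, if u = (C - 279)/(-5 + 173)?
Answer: 44/21 ≈ 2.0952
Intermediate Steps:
u = -44/21 (u = (-73 - 279)/(-5 + 173) = -352/168 = -352*1/168 = -44/21 ≈ -2.0952)
-u = -1*(-44/21) = 44/21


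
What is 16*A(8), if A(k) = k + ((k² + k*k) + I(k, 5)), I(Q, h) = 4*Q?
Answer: 2688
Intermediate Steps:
A(k) = 2*k² + 5*k (A(k) = k + ((k² + k*k) + 4*k) = k + ((k² + k²) + 4*k) = k + (2*k² + 4*k) = 2*k² + 5*k)
16*A(8) = 16*(8*(5 + 2*8)) = 16*(8*(5 + 16)) = 16*(8*21) = 16*168 = 2688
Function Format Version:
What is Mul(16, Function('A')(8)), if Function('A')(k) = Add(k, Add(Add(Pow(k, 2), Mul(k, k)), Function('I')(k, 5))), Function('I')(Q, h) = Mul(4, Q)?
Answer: 2688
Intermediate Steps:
Function('A')(k) = Add(Mul(2, Pow(k, 2)), Mul(5, k)) (Function('A')(k) = Add(k, Add(Add(Pow(k, 2), Mul(k, k)), Mul(4, k))) = Add(k, Add(Add(Pow(k, 2), Pow(k, 2)), Mul(4, k))) = Add(k, Add(Mul(2, Pow(k, 2)), Mul(4, k))) = Add(Mul(2, Pow(k, 2)), Mul(5, k)))
Mul(16, Function('A')(8)) = Mul(16, Mul(8, Add(5, Mul(2, 8)))) = Mul(16, Mul(8, Add(5, 16))) = Mul(16, Mul(8, 21)) = Mul(16, 168) = 2688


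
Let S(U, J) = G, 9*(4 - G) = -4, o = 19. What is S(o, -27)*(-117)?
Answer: -520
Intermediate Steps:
G = 40/9 (G = 4 - ⅑*(-4) = 4 + 4/9 = 40/9 ≈ 4.4444)
S(U, J) = 40/9
S(o, -27)*(-117) = (40/9)*(-117) = -520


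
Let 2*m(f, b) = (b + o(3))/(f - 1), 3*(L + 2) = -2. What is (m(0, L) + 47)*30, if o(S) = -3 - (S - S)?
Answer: 1495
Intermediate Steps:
L = -8/3 (L = -2 + (1/3)*(-2) = -2 - 2/3 = -8/3 ≈ -2.6667)
o(S) = -3 (o(S) = -3 - 1*0 = -3 + 0 = -3)
m(f, b) = (-3 + b)/(2*(-1 + f)) (m(f, b) = ((b - 3)/(f - 1))/2 = ((-3 + b)/(-1 + f))/2 = (-3 + b)/(2*(-1 + f)))
(m(0, L) + 47)*30 = ((-3 - 8/3)/(2*(-1 + 0)) + 47)*30 = ((1/2)*(-17/3)/(-1) + 47)*30 = ((1/2)*(-1)*(-17/3) + 47)*30 = (17/6 + 47)*30 = (299/6)*30 = 1495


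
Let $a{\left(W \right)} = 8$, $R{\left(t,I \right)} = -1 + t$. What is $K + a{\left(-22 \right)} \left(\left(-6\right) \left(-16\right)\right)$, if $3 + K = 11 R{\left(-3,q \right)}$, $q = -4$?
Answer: $721$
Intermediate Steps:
$K = -47$ ($K = -3 + 11 \left(-1 - 3\right) = -3 + 11 \left(-4\right) = -3 - 44 = -47$)
$K + a{\left(-22 \right)} \left(\left(-6\right) \left(-16\right)\right) = -47 + 8 \left(\left(-6\right) \left(-16\right)\right) = -47 + 8 \cdot 96 = -47 + 768 = 721$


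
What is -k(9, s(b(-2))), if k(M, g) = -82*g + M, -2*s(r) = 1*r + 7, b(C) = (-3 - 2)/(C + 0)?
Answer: -797/2 ≈ -398.50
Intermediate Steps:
b(C) = -5/C
s(r) = -7/2 - r/2 (s(r) = -(1*r + 7)/2 = -(r + 7)/2 = -(7 + r)/2 = -7/2 - r/2)
k(M, g) = M - 82*g
-k(9, s(b(-2))) = -(9 - 82*(-7/2 - (-5)/(2*(-2)))) = -(9 - 82*(-7/2 - (-5)*(-1)/(2*2))) = -(9 - 82*(-7/2 - ½*5/2)) = -(9 - 82*(-7/2 - 5/4)) = -(9 - 82*(-19/4)) = -(9 + 779/2) = -1*797/2 = -797/2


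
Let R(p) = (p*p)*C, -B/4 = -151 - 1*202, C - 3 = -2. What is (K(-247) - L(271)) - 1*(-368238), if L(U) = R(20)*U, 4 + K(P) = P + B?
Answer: 260999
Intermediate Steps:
C = 1 (C = 3 - 2 = 1)
B = 1412 (B = -4*(-151 - 1*202) = -4*(-151 - 202) = -4*(-353) = 1412)
K(P) = 1408 + P (K(P) = -4 + (P + 1412) = -4 + (1412 + P) = 1408 + P)
R(p) = p**2 (R(p) = (p*p)*1 = p**2*1 = p**2)
L(U) = 400*U (L(U) = 20**2*U = 400*U)
(K(-247) - L(271)) - 1*(-368238) = ((1408 - 247) - 400*271) - 1*(-368238) = (1161 - 1*108400) + 368238 = (1161 - 108400) + 368238 = -107239 + 368238 = 260999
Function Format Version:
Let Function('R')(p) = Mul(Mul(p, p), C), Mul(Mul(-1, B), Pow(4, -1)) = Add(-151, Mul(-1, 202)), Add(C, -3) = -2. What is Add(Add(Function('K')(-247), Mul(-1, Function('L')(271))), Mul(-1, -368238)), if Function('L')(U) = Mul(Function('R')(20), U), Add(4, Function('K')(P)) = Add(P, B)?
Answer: 260999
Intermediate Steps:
C = 1 (C = Add(3, -2) = 1)
B = 1412 (B = Mul(-4, Add(-151, Mul(-1, 202))) = Mul(-4, Add(-151, -202)) = Mul(-4, -353) = 1412)
Function('K')(P) = Add(1408, P) (Function('K')(P) = Add(-4, Add(P, 1412)) = Add(-4, Add(1412, P)) = Add(1408, P))
Function('R')(p) = Pow(p, 2) (Function('R')(p) = Mul(Mul(p, p), 1) = Mul(Pow(p, 2), 1) = Pow(p, 2))
Function('L')(U) = Mul(400, U) (Function('L')(U) = Mul(Pow(20, 2), U) = Mul(400, U))
Add(Add(Function('K')(-247), Mul(-1, Function('L')(271))), Mul(-1, -368238)) = Add(Add(Add(1408, -247), Mul(-1, Mul(400, 271))), Mul(-1, -368238)) = Add(Add(1161, Mul(-1, 108400)), 368238) = Add(Add(1161, -108400), 368238) = Add(-107239, 368238) = 260999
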